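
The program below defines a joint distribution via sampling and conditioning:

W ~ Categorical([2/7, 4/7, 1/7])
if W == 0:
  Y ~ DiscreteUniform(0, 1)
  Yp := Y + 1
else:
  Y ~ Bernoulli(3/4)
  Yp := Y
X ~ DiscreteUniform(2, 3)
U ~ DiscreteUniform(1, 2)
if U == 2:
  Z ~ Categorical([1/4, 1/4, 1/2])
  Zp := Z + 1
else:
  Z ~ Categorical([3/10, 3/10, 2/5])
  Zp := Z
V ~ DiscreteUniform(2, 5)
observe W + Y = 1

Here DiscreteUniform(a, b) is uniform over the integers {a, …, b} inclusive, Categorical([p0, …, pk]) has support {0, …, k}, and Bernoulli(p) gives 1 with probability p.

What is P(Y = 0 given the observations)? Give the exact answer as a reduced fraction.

P(Y = 0 | obs) = 1/2

Enumerate traces; 96 have nonzero weight after conditioning:
  (W=0, Y=1, X=2, U=1, Z=0, V=2) weight 3/1120
  (W=0, Y=1, X=2, U=1, Z=0, V=3) weight 3/1120
  (W=0, Y=1, X=2, U=1, Z=0, V=4) weight 3/1120
  (W=0, Y=1, X=2, U=1, Z=0, V=5) weight 3/1120
  (W=0, Y=1, X=2, U=1, Z=1, V=2) weight 3/1120
  (W=0, Y=1, X=2, U=1, Z=1, V=3) weight 3/1120
  (W=0, Y=1, X=2, U=1, Z=1, V=4) weight 3/1120
  (W=0, Y=1, X=2, U=1, Z=1, V=5) weight 3/1120
  (W=1, Y=0, X=2, U=1, Z=0, V=2) weight 3/1120
  … 87 more
Group by Y:
  weight(Y=0) = 1/7
  weight(Y=1) = 1/7
Total weight = 1/7 + 1/7 = 2/7
P(Y=0 | obs) = 1/7 / 2/7 = 1/2
P(Y=1 | obs) = 1/7 / 2/7 = 1/2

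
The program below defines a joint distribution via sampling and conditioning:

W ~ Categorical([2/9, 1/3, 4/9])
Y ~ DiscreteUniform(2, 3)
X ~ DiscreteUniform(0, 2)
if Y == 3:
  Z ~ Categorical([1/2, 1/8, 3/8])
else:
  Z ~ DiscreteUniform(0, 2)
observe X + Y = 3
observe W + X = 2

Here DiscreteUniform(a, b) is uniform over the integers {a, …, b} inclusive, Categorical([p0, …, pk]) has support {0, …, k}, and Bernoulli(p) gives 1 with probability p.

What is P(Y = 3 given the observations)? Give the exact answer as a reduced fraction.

P(Y = 3 | obs) = 4/7

Enumerate traces; 6 have nonzero weight after conditioning:
  (W=1, Y=2, X=1, Z=0) weight 1/54
  (W=1, Y=2, X=1, Z=1) weight 1/54
  (W=1, Y=2, X=1, Z=2) weight 1/54
  (W=2, Y=3, X=0, Z=0) weight 1/27
  (W=2, Y=3, X=0, Z=1) weight 1/108
  (W=2, Y=3, X=0, Z=2) weight 1/36
Group by Y:
  weight(Y=2) = 1/18
  weight(Y=3) = 2/27
Total weight = 1/18 + 2/27 = 7/54
P(Y=2 | obs) = 1/18 / 7/54 = 3/7
P(Y=3 | obs) = 2/27 / 7/54 = 4/7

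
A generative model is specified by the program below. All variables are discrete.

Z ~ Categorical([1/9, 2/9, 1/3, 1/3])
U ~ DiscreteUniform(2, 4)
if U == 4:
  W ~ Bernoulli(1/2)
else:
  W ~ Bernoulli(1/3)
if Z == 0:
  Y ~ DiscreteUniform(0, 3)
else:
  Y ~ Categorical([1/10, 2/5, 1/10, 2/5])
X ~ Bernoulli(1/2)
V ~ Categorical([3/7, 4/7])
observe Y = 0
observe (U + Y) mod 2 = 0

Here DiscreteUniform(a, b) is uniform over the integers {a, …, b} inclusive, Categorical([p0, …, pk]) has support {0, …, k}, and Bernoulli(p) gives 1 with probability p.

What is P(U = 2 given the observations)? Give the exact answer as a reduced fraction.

P(U = 2 | obs) = 1/2

Enumerate traces; 64 have nonzero weight after conditioning:
  (Z=0, U=2, W=0, Y=0, X=0, V=0) weight 1/756
  (Z=0, U=2, W=0, Y=0, X=0, V=1) weight 1/567
  (Z=0, U=2, W=0, Y=0, X=1, V=0) weight 1/756
  (Z=0, U=2, W=0, Y=0, X=1, V=1) weight 1/567
  (Z=0, U=2, W=1, Y=0, X=0, V=0) weight 1/1512
  (Z=0, U=2, W=1, Y=0, X=0, V=1) weight 1/1134
  (Z=0, U=2, W=1, Y=0, X=1, V=0) weight 1/1512
  (Z=0, U=2, W=1, Y=0, X=1, V=1) weight 1/1134
  (Z=0, U=4, W=0, Y=0, X=0, V=0) weight 1/1008
  … 55 more
Group by U:
  weight(U=2) = 7/180
  weight(U=4) = 7/180
Total weight = 7/180 + 7/180 = 7/90
P(U=2 | obs) = 7/180 / 7/90 = 1/2
P(U=4 | obs) = 7/180 / 7/90 = 1/2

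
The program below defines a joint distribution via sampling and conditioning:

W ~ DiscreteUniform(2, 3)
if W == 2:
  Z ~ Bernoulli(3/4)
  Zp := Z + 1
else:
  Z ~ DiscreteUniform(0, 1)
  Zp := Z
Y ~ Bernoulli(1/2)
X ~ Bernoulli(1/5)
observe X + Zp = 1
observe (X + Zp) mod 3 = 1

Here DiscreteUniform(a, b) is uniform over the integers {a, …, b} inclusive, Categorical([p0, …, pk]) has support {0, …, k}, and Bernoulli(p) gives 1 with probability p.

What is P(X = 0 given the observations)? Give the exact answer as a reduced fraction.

P(X = 0 | obs) = 6/7

Enumerate traces; 6 have nonzero weight after conditioning:
  (W=2, Z=0, Y=0, X=0) weight 1/20
  (W=2, Z=0, Y=1, X=0) weight 1/20
  (W=3, Z=0, Y=0, X=1) weight 1/40
  (W=3, Z=0, Y=1, X=1) weight 1/40
  (W=3, Z=1, Y=0, X=0) weight 1/10
  (W=3, Z=1, Y=1, X=0) weight 1/10
Group by X:
  weight(X=0) = 3/10
  weight(X=1) = 1/20
Total weight = 3/10 + 1/20 = 7/20
P(X=0 | obs) = 3/10 / 7/20 = 6/7
P(X=1 | obs) = 1/20 / 7/20 = 1/7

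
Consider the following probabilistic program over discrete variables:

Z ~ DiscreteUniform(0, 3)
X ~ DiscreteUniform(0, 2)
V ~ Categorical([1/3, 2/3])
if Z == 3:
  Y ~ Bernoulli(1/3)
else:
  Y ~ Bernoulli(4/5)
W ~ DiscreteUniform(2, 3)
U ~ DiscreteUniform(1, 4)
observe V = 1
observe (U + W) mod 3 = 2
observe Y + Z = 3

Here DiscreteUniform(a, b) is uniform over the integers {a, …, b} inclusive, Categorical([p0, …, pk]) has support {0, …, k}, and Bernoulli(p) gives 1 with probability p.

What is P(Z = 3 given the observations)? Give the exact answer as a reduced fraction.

Enumerate traces; 12 have nonzero weight after conditioning:
  (Z=2, X=0, V=1, Y=1, W=2, U=3) weight 1/180
  (Z=2, X=0, V=1, Y=1, W=3, U=2) weight 1/180
  (Z=2, X=1, V=1, Y=1, W=2, U=3) weight 1/180
  (Z=2, X=1, V=1, Y=1, W=3, U=2) weight 1/180
  (Z=2, X=2, V=1, Y=1, W=2, U=3) weight 1/180
  (Z=2, X=2, V=1, Y=1, W=3, U=2) weight 1/180
  (Z=3, X=0, V=1, Y=0, W=2, U=3) weight 1/216
  (Z=3, X=0, V=1, Y=0, W=3, U=2) weight 1/216
  … 4 more
Group by Z:
  weight(Z=2) = 1/30
  weight(Z=3) = 1/36
Total weight = 1/30 + 1/36 = 11/180
P(Z=2 | obs) = 1/30 / 11/180 = 6/11
P(Z=3 | obs) = 1/36 / 11/180 = 5/11

P(Z = 3 | obs) = 5/11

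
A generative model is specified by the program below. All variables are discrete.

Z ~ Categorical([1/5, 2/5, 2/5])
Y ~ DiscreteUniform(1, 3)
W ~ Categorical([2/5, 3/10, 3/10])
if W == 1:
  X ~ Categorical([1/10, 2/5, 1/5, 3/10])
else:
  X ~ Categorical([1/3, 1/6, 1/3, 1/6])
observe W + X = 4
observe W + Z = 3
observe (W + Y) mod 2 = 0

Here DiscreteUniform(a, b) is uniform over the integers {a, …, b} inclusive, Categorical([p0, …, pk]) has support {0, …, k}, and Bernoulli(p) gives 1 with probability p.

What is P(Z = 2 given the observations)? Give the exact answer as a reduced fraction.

P(Z = 2 | obs) = 9/14

Enumerate traces; 3 have nonzero weight after conditioning:
  (Z=1, Y=2, W=2, X=2) weight 1/75
  (Z=2, Y=1, W=1, X=3) weight 3/250
  (Z=2, Y=3, W=1, X=3) weight 3/250
Group by Z:
  weight(Z=1) = 1/75
  weight(Z=2) = 3/125
Total weight = 1/75 + 3/125 = 14/375
P(Z=1 | obs) = 1/75 / 14/375 = 5/14
P(Z=2 | obs) = 3/125 / 14/375 = 9/14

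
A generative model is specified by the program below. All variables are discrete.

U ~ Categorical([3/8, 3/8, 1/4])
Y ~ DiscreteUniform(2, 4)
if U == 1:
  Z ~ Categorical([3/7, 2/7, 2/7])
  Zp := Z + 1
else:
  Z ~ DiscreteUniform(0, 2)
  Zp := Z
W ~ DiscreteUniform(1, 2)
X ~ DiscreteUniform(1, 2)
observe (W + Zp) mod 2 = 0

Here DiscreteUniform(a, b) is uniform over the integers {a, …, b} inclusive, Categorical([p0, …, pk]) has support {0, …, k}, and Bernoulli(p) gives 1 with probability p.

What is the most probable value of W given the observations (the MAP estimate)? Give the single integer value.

Enumerate traces; 54 have nonzero weight after conditioning:
  (U=0, Y=2, Z=0, W=2, X=1) weight 1/96
  (U=0, Y=2, Z=0, W=2, X=2) weight 1/96
  (U=0, Y=2, Z=1, W=1, X=1) weight 1/96
  (U=0, Y=2, Z=1, W=1, X=2) weight 1/96
  (U=0, Y=2, Z=2, W=2, X=1) weight 1/96
  (U=0, Y=2, Z=2, W=2, X=2) weight 1/96
  (U=0, Y=3, Z=0, W=2, X=1) weight 1/96
  (U=0, Y=3, Z=0, W=2, X=2) weight 1/96
  … 46 more
Group by W:
  weight(W=1) = 5/21
  weight(W=2) = 11/42
Total weight = 5/21 + 11/42 = 1/2
P(W=1 | obs) = 5/21 / 1/2 = 10/21
P(W=2 | obs) = 11/42 / 1/2 = 11/21
argmax = 2

argmax_v P(W = v | obs) = 2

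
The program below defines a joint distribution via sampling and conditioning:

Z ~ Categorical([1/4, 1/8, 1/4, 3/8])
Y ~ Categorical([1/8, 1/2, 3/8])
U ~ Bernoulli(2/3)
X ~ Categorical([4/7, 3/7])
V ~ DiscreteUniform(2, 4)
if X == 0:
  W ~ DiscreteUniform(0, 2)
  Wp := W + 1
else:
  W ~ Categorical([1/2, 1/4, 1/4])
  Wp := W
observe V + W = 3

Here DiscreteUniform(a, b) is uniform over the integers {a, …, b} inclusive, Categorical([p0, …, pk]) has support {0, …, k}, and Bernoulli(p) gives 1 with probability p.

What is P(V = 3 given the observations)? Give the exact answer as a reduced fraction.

P(V = 3 | obs) = 34/59

Enumerate traces; 96 have nonzero weight after conditioning:
  (Z=0, Y=0, U=0, X=0, V=2, W=1) weight 1/1512
  (Z=0, Y=0, U=0, X=0, V=3, W=0) weight 1/1512
  (Z=0, Y=0, U=0, X=1, V=2, W=1) weight 1/2688
  (Z=0, Y=0, U=0, X=1, V=3, W=0) weight 1/1344
  (Z=0, Y=0, U=1, X=0, V=2, W=1) weight 1/756
  (Z=0, Y=0, U=1, X=0, V=3, W=0) weight 1/756
  (Z=0, Y=0, U=1, X=1, V=2, W=1) weight 1/1344
  (Z=0, Y=0, U=1, X=1, V=3, W=0) weight 1/672
  … 88 more
Group by V:
  weight(V=2) = 25/252
  weight(V=3) = 17/126
Total weight = 25/252 + 17/126 = 59/252
P(V=2 | obs) = 25/252 / 59/252 = 25/59
P(V=3 | obs) = 17/126 / 59/252 = 34/59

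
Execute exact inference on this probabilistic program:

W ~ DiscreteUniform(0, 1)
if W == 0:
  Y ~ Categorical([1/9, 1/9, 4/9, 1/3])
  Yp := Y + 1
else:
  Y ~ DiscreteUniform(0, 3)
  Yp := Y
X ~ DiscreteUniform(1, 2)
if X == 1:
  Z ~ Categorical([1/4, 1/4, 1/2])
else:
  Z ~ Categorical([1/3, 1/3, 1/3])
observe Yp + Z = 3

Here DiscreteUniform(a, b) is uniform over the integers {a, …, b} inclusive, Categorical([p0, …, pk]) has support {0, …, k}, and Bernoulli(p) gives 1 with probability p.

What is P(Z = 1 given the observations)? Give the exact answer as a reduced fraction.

Enumerate traces; 12 have nonzero weight after conditioning:
  (W=0, Y=0, X=1, Z=2) weight 1/72
  (W=0, Y=0, X=2, Z=2) weight 1/108
  (W=0, Y=1, X=1, Z=1) weight 1/144
  (W=0, Y=1, X=2, Z=1) weight 1/108
  (W=0, Y=2, X=1, Z=0) weight 1/36
  (W=0, Y=2, X=2, Z=0) weight 1/27
  (W=1, Y=1, X=1, Z=2) weight 1/32
  (W=1, Y=1, X=2, Z=2) weight 1/48
  … 4 more
Group by Z:
  weight(Z=0) = 175/1728
  weight(Z=1) = 91/1728
  weight(Z=2) = 65/864
Total weight = 175/1728 + 91/1728 + 65/864 = 11/48
P(Z=0 | obs) = 175/1728 / 11/48 = 175/396
P(Z=1 | obs) = 91/1728 / 11/48 = 91/396
P(Z=2 | obs) = 65/864 / 11/48 = 65/198

P(Z = 1 | obs) = 91/396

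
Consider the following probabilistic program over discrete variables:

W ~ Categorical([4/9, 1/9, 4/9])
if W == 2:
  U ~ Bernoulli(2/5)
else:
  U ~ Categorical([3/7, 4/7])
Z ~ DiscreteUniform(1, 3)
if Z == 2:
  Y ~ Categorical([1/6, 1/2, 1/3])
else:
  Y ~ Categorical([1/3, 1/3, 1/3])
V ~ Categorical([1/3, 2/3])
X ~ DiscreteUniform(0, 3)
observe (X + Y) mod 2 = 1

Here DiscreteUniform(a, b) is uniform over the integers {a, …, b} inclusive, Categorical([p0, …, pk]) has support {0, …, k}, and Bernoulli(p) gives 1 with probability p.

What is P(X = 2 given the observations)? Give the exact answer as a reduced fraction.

Enumerate traces; 216 have nonzero weight after conditioning:
  (W=0, U=0, Z=1, Y=0, V=0, X=1) weight 1/567
  (W=0, U=0, Z=1, Y=0, V=0, X=3) weight 1/567
  (W=0, U=0, Z=1, Y=0, V=1, X=1) weight 2/567
  (W=0, U=0, Z=1, Y=0, V=1, X=3) weight 2/567
  (W=0, U=0, Z=1, Y=1, V=0, X=0) weight 1/567
  (W=0, U=0, Z=1, Y=1, V=0, X=2) weight 1/567
  (W=0, U=0, Z=1, Y=1, V=1, X=0) weight 2/567
  (W=0, U=0, Z=1, Y=1, V=1, X=2) weight 2/567
  … 208 more
Group by X:
  weight(X=0) = 7/72
  weight(X=1) = 11/72
  weight(X=2) = 7/72
  weight(X=3) = 11/72
Total weight = 7/72 + 11/72 + 7/72 + 11/72 = 1/2
P(X=0 | obs) = 7/72 / 1/2 = 7/36
P(X=1 | obs) = 11/72 / 1/2 = 11/36
P(X=2 | obs) = 7/72 / 1/2 = 7/36
P(X=3 | obs) = 11/72 / 1/2 = 11/36

P(X = 2 | obs) = 7/36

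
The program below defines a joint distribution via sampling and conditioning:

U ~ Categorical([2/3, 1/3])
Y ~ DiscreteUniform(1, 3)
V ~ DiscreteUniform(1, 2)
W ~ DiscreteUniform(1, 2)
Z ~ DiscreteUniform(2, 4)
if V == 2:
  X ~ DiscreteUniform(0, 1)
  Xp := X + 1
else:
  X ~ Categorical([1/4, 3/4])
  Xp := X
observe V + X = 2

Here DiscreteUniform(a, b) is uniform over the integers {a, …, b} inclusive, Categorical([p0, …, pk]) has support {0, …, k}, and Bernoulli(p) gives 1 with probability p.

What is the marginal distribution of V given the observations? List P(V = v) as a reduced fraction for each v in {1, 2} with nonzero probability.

Enumerate traces; 72 have nonzero weight after conditioning:
  (U=0, Y=1, V=1, W=1, Z=2, X=1) weight 1/72
  (U=0, Y=1, V=1, W=1, Z=3, X=1) weight 1/72
  (U=0, Y=1, V=1, W=1, Z=4, X=1) weight 1/72
  (U=0, Y=1, V=1, W=2, Z=2, X=1) weight 1/72
  (U=0, Y=1, V=1, W=2, Z=3, X=1) weight 1/72
  (U=0, Y=1, V=1, W=2, Z=4, X=1) weight 1/72
  (U=0, Y=1, V=2, W=1, Z=2, X=0) weight 1/108
  (U=0, Y=1, V=2, W=1, Z=3, X=0) weight 1/108
  … 64 more
Group by V:
  weight(V=1) = 3/8
  weight(V=2) = 1/4
Total weight = 3/8 + 1/4 = 5/8
P(V=1 | obs) = 3/8 / 5/8 = 3/5
P(V=2 | obs) = 1/4 / 5/8 = 2/5

P(V=1) = 3/5, P(V=2) = 2/5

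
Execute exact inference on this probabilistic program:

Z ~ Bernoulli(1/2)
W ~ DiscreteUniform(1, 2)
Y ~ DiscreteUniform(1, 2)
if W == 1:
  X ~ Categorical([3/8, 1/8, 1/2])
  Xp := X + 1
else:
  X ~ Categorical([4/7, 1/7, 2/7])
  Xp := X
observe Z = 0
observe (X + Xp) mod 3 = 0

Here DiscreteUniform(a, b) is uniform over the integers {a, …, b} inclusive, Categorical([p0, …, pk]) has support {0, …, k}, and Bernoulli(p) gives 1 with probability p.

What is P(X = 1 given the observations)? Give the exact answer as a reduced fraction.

Enumerate traces; 4 have nonzero weight after conditioning:
  (Z=0, W=1, Y=1, X=1) weight 1/64
  (Z=0, W=1, Y=2, X=1) weight 1/64
  (Z=0, W=2, Y=1, X=0) weight 1/14
  (Z=0, W=2, Y=2, X=0) weight 1/14
Group by X:
  weight(X=0) = 1/7
  weight(X=1) = 1/32
Total weight = 1/7 + 1/32 = 39/224
P(X=0 | obs) = 1/7 / 39/224 = 32/39
P(X=1 | obs) = 1/32 / 39/224 = 7/39

P(X = 1 | obs) = 7/39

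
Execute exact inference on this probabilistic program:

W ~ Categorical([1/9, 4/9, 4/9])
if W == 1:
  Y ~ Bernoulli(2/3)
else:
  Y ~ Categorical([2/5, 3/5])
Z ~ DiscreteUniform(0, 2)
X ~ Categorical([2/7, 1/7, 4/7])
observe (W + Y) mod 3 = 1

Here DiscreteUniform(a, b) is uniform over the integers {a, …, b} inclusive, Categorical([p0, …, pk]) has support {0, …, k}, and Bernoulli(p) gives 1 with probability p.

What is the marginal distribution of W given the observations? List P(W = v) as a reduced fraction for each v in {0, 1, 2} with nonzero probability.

P(W=0) = 9/29, P(W=1) = 20/29

Enumerate traces; 18 have nonzero weight after conditioning:
  (W=0, Y=1, Z=0, X=0) weight 2/315
  (W=0, Y=1, Z=0, X=1) weight 1/315
  (W=0, Y=1, Z=0, X=2) weight 4/315
  (W=0, Y=1, Z=1, X=0) weight 2/315
  (W=0, Y=1, Z=1, X=1) weight 1/315
  (W=0, Y=1, Z=1, X=2) weight 4/315
  (W=0, Y=1, Z=2, X=0) weight 2/315
  (W=0, Y=1, Z=2, X=1) weight 1/315
  (W=1, Y=0, Z=0, X=0) weight 8/567
  … 9 more
Group by W:
  weight(W=0) = 1/15
  weight(W=1) = 4/27
Total weight = 1/15 + 4/27 = 29/135
P(W=0 | obs) = 1/15 / 29/135 = 9/29
P(W=1 | obs) = 4/27 / 29/135 = 20/29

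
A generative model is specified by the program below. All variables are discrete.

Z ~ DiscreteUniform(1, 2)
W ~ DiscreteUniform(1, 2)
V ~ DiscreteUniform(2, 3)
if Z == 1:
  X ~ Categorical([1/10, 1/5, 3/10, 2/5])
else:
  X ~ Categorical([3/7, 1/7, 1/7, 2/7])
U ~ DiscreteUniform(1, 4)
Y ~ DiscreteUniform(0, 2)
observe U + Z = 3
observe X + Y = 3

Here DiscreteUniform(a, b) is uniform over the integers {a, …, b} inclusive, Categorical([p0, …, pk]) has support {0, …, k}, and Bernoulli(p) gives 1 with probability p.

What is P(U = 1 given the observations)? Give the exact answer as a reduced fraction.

P(U = 1 | obs) = 40/103

Enumerate traces; 24 have nonzero weight after conditioning:
  (Z=1, W=1, V=2, X=1, U=2, Y=2) weight 1/480
  (Z=1, W=1, V=2, X=2, U=2, Y=1) weight 1/320
  (Z=1, W=1, V=2, X=3, U=2, Y=0) weight 1/240
  (Z=1, W=1, V=3, X=1, U=2, Y=2) weight 1/480
  (Z=1, W=1, V=3, X=2, U=2, Y=1) weight 1/320
  (Z=1, W=1, V=3, X=3, U=2, Y=0) weight 1/240
  (Z=1, W=2, V=2, X=1, U=2, Y=2) weight 1/480
  (Z=1, W=2, V=2, X=2, U=2, Y=1) weight 1/320
  (Z=2, W=1, V=2, X=1, U=1, Y=2) weight 1/672
  … 15 more
Group by U:
  weight(U=1) = 1/42
  weight(U=2) = 3/80
Total weight = 1/42 + 3/80 = 103/1680
P(U=1 | obs) = 1/42 / 103/1680 = 40/103
P(U=2 | obs) = 3/80 / 103/1680 = 63/103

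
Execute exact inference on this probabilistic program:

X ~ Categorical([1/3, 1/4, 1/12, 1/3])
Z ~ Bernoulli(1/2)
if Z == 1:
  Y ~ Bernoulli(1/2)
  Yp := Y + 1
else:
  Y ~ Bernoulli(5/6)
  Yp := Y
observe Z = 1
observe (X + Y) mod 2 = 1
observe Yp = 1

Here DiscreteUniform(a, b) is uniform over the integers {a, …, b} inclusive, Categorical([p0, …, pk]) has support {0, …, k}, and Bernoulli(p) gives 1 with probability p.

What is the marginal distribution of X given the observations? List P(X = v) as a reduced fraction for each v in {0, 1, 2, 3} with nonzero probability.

Enumerate traces; 2 have nonzero weight after conditioning:
  (X=1, Z=1, Y=0) weight 1/16
  (X=3, Z=1, Y=0) weight 1/12
Group by X:
  weight(X=1) = 1/16
  weight(X=3) = 1/12
Total weight = 1/16 + 1/12 = 7/48
P(X=1 | obs) = 1/16 / 7/48 = 3/7
P(X=3 | obs) = 1/12 / 7/48 = 4/7

P(X=1) = 3/7, P(X=3) = 4/7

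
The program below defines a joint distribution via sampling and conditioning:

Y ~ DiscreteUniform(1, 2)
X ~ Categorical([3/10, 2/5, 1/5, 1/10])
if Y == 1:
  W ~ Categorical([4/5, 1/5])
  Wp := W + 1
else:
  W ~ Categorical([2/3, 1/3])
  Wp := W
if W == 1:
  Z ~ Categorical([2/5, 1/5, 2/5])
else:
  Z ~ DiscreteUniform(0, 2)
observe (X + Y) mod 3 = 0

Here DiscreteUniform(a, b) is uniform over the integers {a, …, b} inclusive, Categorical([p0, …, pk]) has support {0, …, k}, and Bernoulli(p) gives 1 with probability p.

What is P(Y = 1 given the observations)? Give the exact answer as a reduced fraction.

Enumerate traces; 12 have nonzero weight after conditioning:
  (Y=1, X=2, W=0, Z=0) weight 2/75
  (Y=1, X=2, W=0, Z=1) weight 2/75
  (Y=1, X=2, W=0, Z=2) weight 2/75
  (Y=1, X=2, W=1, Z=0) weight 1/125
  (Y=1, X=2, W=1, Z=1) weight 1/250
  (Y=1, X=2, W=1, Z=2) weight 1/125
  (Y=2, X=1, W=0, Z=0) weight 2/45
  (Y=2, X=1, W=0, Z=1) weight 2/45
  … 4 more
Group by Y:
  weight(Y=1) = 1/10
  weight(Y=2) = 1/5
Total weight = 1/10 + 1/5 = 3/10
P(Y=1 | obs) = 1/10 / 3/10 = 1/3
P(Y=2 | obs) = 1/5 / 3/10 = 2/3

P(Y = 1 | obs) = 1/3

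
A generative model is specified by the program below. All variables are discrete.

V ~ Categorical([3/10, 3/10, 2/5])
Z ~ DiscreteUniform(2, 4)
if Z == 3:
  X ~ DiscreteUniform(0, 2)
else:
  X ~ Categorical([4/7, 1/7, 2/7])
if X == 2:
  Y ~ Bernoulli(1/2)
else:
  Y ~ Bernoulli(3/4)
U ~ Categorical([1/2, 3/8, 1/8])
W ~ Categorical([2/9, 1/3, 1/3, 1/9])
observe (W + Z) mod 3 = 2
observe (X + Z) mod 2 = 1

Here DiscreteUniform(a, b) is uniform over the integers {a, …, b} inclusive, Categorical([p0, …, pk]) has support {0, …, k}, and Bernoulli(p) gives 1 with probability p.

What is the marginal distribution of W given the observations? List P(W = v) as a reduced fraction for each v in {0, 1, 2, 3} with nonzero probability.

P(W=0) = 1/10, P(W=1) = 3/20, P(W=2) = 7/10, P(W=3) = 1/20

Enumerate traces; 90 have nonzero weight after conditioning:
  (V=0, Z=2, X=1, Y=0, U=0, W=0) weight 1/2520
  (V=0, Z=2, X=1, Y=0, U=0, W=3) weight 1/5040
  (V=0, Z=2, X=1, Y=0, U=1, W=0) weight 1/3360
  (V=0, Z=2, X=1, Y=0, U=1, W=3) weight 1/6720
  (V=0, Z=2, X=1, Y=0, U=2, W=0) weight 1/10080
  (V=0, Z=2, X=1, Y=0, U=2, W=3) weight 1/20160
  (V=0, Z=2, X=1, Y=1, U=0, W=0) weight 1/840
  (V=0, Z=2, X=1, Y=1, U=0, W=3) weight 1/1680
  (V=0, Z=3, X=0, Y=0, U=0, W=2) weight 1/720
  (V=0, Z=4, X=1, Y=0, U=0, W=1) weight 1/1680
  … 80 more
Group by W:
  weight(W=0) = 2/189
  weight(W=1) = 1/63
  weight(W=2) = 2/27
  weight(W=3) = 1/189
Total weight = 2/189 + 1/63 + 2/27 + 1/189 = 20/189
P(W=0 | obs) = 2/189 / 20/189 = 1/10
P(W=1 | obs) = 1/63 / 20/189 = 3/20
P(W=2 | obs) = 2/27 / 20/189 = 7/10
P(W=3 | obs) = 1/189 / 20/189 = 1/20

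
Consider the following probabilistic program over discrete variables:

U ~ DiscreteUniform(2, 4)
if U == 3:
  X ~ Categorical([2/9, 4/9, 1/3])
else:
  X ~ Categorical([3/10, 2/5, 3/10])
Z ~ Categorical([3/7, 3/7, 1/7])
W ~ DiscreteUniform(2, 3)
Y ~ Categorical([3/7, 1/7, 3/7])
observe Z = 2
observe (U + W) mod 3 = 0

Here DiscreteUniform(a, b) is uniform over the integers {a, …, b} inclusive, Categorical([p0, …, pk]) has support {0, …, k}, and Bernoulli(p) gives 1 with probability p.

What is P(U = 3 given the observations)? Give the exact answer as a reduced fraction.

Enumerate traces; 18 have nonzero weight after conditioning:
  (U=3, X=0, Z=2, W=3, Y=0) weight 1/441
  (U=3, X=0, Z=2, W=3, Y=1) weight 1/1323
  (U=3, X=0, Z=2, W=3, Y=2) weight 1/441
  (U=3, X=1, Z=2, W=3, Y=0) weight 2/441
  (U=3, X=1, Z=2, W=3, Y=1) weight 2/1323
  (U=3, X=1, Z=2, W=3, Y=2) weight 2/441
  (U=3, X=2, Z=2, W=3, Y=0) weight 1/294
  (U=3, X=2, Z=2, W=3, Y=1) weight 1/882
  (U=4, X=0, Z=2, W=2, Y=0) weight 3/980
  … 9 more
Group by U:
  weight(U=3) = 1/42
  weight(U=4) = 1/42
Total weight = 1/42 + 1/42 = 1/21
P(U=3 | obs) = 1/42 / 1/21 = 1/2
P(U=4 | obs) = 1/42 / 1/21 = 1/2

P(U = 3 | obs) = 1/2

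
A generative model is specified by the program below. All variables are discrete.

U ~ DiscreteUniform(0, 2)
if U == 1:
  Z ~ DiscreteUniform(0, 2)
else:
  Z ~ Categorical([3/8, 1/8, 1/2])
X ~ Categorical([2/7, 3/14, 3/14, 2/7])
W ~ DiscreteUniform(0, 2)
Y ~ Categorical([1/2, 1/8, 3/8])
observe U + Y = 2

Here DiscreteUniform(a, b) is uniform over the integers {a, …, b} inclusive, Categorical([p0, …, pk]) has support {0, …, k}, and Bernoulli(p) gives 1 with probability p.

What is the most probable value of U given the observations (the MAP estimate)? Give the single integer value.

Enumerate traces; 108 have nonzero weight after conditioning:
  (U=0, Z=0, X=0, W=0, Y=2) weight 1/224
  (U=0, Z=0, X=0, W=1, Y=2) weight 1/224
  (U=0, Z=0, X=0, W=2, Y=2) weight 1/224
  (U=0, Z=0, X=1, W=0, Y=2) weight 3/896
  (U=0, Z=0, X=1, W=1, Y=2) weight 3/896
  (U=0, Z=0, X=1, W=2, Y=2) weight 3/896
  (U=0, Z=0, X=2, W=0, Y=2) weight 3/896
  (U=0, Z=0, X=2, W=1, Y=2) weight 3/896
  (U=1, Z=0, X=0, W=0, Y=1) weight 1/756
  (U=2, Z=0, X=0, W=0, Y=0) weight 1/168
  … 98 more
Group by U:
  weight(U=0) = 1/8
  weight(U=1) = 1/24
  weight(U=2) = 1/6
Total weight = 1/8 + 1/24 + 1/6 = 1/3
P(U=0 | obs) = 1/8 / 1/3 = 3/8
P(U=1 | obs) = 1/24 / 1/3 = 1/8
P(U=2 | obs) = 1/6 / 1/3 = 1/2
argmax = 2

argmax_v P(U = v | obs) = 2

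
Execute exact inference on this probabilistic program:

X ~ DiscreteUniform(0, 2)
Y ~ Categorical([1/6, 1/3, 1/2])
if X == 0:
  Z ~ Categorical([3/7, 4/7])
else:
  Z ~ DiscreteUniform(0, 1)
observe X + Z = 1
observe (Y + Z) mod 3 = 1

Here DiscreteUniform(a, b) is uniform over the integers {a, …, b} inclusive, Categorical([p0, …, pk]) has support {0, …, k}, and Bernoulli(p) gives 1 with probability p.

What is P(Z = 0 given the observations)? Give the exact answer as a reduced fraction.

P(Z = 0 | obs) = 7/11

Enumerate traces; 2 have nonzero weight after conditioning:
  (X=0, Y=0, Z=1) weight 2/63
  (X=1, Y=1, Z=0) weight 1/18
Group by Z:
  weight(Z=0) = 1/18
  weight(Z=1) = 2/63
Total weight = 1/18 + 2/63 = 11/126
P(Z=0 | obs) = 1/18 / 11/126 = 7/11
P(Z=1 | obs) = 2/63 / 11/126 = 4/11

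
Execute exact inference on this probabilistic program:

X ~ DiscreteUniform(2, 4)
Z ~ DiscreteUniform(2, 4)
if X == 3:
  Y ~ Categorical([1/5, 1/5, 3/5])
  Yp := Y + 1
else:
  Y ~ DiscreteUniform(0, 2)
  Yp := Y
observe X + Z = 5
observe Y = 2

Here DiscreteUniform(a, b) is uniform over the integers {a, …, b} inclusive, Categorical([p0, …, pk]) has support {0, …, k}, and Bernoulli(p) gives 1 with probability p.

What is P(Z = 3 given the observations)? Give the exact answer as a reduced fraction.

Enumerate traces; 2 have nonzero weight after conditioning:
  (X=2, Z=3, Y=2) weight 1/27
  (X=3, Z=2, Y=2) weight 1/15
Group by Z:
  weight(Z=2) = 1/15
  weight(Z=3) = 1/27
Total weight = 1/15 + 1/27 = 14/135
P(Z=2 | obs) = 1/15 / 14/135 = 9/14
P(Z=3 | obs) = 1/27 / 14/135 = 5/14

P(Z = 3 | obs) = 5/14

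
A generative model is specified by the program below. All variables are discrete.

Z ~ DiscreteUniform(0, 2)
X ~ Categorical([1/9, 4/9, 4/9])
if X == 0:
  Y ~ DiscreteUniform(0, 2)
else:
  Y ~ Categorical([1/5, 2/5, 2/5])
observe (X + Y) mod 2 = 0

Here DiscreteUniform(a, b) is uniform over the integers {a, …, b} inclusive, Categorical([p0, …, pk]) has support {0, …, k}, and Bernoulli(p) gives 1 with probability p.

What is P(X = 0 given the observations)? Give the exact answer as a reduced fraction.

P(X = 0 | obs) = 1/7

Enumerate traces; 15 have nonzero weight after conditioning:
  (Z=0, X=0, Y=0) weight 1/81
  (Z=0, X=0, Y=2) weight 1/81
  (Z=0, X=1, Y=1) weight 8/135
  (Z=0, X=2, Y=0) weight 4/135
  (Z=0, X=2, Y=2) weight 8/135
  (Z=1, X=0, Y=0) weight 1/81
  (Z=1, X=0, Y=2) weight 1/81
  (Z=1, X=1, Y=1) weight 8/135
  … 7 more
Group by X:
  weight(X=0) = 2/27
  weight(X=1) = 8/45
  weight(X=2) = 4/15
Total weight = 2/27 + 8/45 + 4/15 = 14/27
P(X=0 | obs) = 2/27 / 14/27 = 1/7
P(X=1 | obs) = 8/45 / 14/27 = 12/35
P(X=2 | obs) = 4/15 / 14/27 = 18/35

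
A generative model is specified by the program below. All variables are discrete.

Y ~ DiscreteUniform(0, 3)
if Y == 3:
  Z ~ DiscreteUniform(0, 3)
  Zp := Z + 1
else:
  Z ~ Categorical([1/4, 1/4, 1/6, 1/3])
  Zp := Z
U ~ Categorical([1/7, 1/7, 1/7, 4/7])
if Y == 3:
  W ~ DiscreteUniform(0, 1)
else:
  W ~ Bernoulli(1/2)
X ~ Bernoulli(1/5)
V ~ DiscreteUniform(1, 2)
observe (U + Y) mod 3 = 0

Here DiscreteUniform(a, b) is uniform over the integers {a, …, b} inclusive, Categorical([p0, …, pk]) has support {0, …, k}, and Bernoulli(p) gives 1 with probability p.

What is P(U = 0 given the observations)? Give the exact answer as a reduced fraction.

P(U = 0 | obs) = 1/6

Enumerate traces; 192 have nonzero weight after conditioning:
  (Y=0, Z=0, U=0, W=0, X=0, V=1) weight 1/560
  (Y=0, Z=0, U=0, W=0, X=0, V=2) weight 1/560
  (Y=0, Z=0, U=0, W=0, X=1, V=1) weight 1/2240
  (Y=0, Z=0, U=0, W=0, X=1, V=2) weight 1/2240
  (Y=0, Z=0, U=0, W=1, X=0, V=1) weight 1/560
  (Y=0, Z=0, U=0, W=1, X=0, V=2) weight 1/560
  (Y=0, Z=0, U=0, W=1, X=1, V=1) weight 1/2240
  (Y=0, Z=0, U=0, W=1, X=1, V=2) weight 1/2240
  (Y=0, Z=0, U=3, W=0, X=0, V=1) weight 1/140
  (Y=1, Z=0, U=2, W=0, X=0, V=1) weight 1/560
  … 182 more
Group by U:
  weight(U=0) = 1/14
  weight(U=1) = 1/28
  weight(U=2) = 1/28
  weight(U=3) = 2/7
Total weight = 1/14 + 1/28 + 1/28 + 2/7 = 3/7
P(U=0 | obs) = 1/14 / 3/7 = 1/6
P(U=1 | obs) = 1/28 / 3/7 = 1/12
P(U=2 | obs) = 1/28 / 3/7 = 1/12
P(U=3 | obs) = 2/7 / 3/7 = 2/3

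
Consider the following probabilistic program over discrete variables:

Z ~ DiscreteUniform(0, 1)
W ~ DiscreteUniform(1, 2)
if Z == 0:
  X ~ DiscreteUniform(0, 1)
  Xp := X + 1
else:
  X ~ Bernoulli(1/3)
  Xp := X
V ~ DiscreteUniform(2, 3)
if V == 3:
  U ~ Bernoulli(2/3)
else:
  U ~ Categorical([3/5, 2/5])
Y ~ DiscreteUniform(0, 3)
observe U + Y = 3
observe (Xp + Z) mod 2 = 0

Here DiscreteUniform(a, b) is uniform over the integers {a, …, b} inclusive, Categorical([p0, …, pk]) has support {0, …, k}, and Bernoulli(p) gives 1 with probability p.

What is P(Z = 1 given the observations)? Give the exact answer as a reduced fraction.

P(Z = 1 | obs) = 2/5

Enumerate traces; 16 have nonzero weight after conditioning:
  (Z=0, W=1, X=1, V=2, U=0, Y=3) weight 3/320
  (Z=0, W=1, X=1, V=2, U=1, Y=2) weight 1/160
  (Z=0, W=1, X=1, V=3, U=0, Y=3) weight 1/192
  (Z=0, W=1, X=1, V=3, U=1, Y=2) weight 1/96
  (Z=0, W=2, X=1, V=2, U=0, Y=3) weight 3/320
  (Z=0, W=2, X=1, V=2, U=1, Y=2) weight 1/160
  (Z=0, W=2, X=1, V=3, U=0, Y=3) weight 1/192
  (Z=0, W=2, X=1, V=3, U=1, Y=2) weight 1/96
  (Z=1, W=1, X=1, V=2, U=0, Y=3) weight 1/160
  … 7 more
Group by Z:
  weight(Z=0) = 1/16
  weight(Z=1) = 1/24
Total weight = 1/16 + 1/24 = 5/48
P(Z=0 | obs) = 1/16 / 5/48 = 3/5
P(Z=1 | obs) = 1/24 / 5/48 = 2/5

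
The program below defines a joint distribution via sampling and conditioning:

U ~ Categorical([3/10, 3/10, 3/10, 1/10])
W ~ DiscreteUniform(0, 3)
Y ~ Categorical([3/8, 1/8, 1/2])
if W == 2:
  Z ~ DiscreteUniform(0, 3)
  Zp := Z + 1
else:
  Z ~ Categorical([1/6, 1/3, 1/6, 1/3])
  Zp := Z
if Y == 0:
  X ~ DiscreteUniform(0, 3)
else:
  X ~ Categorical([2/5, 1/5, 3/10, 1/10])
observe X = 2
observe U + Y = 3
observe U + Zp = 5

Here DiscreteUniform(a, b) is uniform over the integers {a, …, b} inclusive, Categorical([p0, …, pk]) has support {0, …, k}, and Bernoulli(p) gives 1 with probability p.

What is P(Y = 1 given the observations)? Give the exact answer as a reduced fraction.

P(Y = 1 | obs) = 10/23

Enumerate traces; 9 have nonzero weight after conditioning:
  (U=1, W=2, Y=2, Z=3, X=2) weight 9/3200
  (U=2, W=0, Y=1, Z=3, X=2) weight 3/3200
  (U=2, W=1, Y=1, Z=3, X=2) weight 3/3200
  (U=2, W=2, Y=1, Z=2, X=2) weight 9/12800
  (U=2, W=3, Y=1, Z=3, X=2) weight 3/3200
  (U=3, W=0, Y=0, Z=2, X=2) weight 1/2560
  (U=3, W=1, Y=0, Z=2, X=2) weight 1/2560
  (U=3, W=2, Y=0, Z=1, X=2) weight 3/5120
  … 1 more
Group by Y:
  weight(Y=0) = 9/5120
  weight(Y=1) = 9/2560
  weight(Y=2) = 9/3200
Total weight = 9/5120 + 9/2560 + 9/3200 = 207/25600
P(Y=0 | obs) = 9/5120 / 207/25600 = 5/23
P(Y=1 | obs) = 9/2560 / 207/25600 = 10/23
P(Y=2 | obs) = 9/3200 / 207/25600 = 8/23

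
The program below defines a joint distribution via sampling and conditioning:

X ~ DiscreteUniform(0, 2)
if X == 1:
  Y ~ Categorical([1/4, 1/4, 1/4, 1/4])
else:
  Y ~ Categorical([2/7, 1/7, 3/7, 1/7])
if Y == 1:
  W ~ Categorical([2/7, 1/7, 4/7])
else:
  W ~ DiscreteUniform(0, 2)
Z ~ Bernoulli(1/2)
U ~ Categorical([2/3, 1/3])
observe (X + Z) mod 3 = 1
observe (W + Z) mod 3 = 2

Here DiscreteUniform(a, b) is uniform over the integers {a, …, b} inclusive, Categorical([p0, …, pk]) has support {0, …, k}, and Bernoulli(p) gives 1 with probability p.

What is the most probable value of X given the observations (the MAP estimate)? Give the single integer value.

Enumerate traces; 16 have nonzero weight after conditioning:
  (X=0, Y=0, W=1, Z=1, U=0) weight 2/189
  (X=0, Y=0, W=1, Z=1, U=1) weight 1/189
  (X=0, Y=1, W=1, Z=1, U=0) weight 1/441
  (X=0, Y=1, W=1, Z=1, U=1) weight 1/882
  (X=0, Y=2, W=1, Z=1, U=0) weight 1/63
  (X=0, Y=2, W=1, Z=1, U=1) weight 1/126
  (X=0, Y=3, W=1, Z=1, U=0) weight 1/189
  (X=0, Y=3, W=1, Z=1, U=1) weight 1/378
  (X=1, Y=0, W=2, Z=0, U=0) weight 1/108
  … 7 more
Group by X:
  weight(X=0) = 5/98
  weight(X=1) = 11/168
Total weight = 5/98 + 11/168 = 137/1176
P(X=0 | obs) = 5/98 / 137/1176 = 60/137
P(X=1 | obs) = 11/168 / 137/1176 = 77/137
argmax = 1

argmax_v P(X = v | obs) = 1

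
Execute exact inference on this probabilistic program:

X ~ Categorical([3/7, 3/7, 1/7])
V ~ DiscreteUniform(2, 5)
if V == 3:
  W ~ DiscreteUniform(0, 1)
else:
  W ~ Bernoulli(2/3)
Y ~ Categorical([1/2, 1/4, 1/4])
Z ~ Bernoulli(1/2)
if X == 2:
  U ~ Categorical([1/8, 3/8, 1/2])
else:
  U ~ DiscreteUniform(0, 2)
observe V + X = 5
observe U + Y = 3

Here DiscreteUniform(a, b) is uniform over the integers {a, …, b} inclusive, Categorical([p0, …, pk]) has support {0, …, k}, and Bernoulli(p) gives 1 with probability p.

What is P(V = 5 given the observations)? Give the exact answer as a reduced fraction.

P(V = 5 | obs) = 16/39

Enumerate traces; 24 have nonzero weight after conditioning:
  (X=0, V=5, W=0, Y=1, Z=0, U=2) weight 1/672
  (X=0, V=5, W=0, Y=1, Z=1, U=2) weight 1/672
  (X=0, V=5, W=0, Y=2, Z=0, U=1) weight 1/672
  (X=0, V=5, W=0, Y=2, Z=1, U=1) weight 1/672
  (X=0, V=5, W=1, Y=1, Z=0, U=2) weight 1/336
  (X=0, V=5, W=1, Y=1, Z=1, U=2) weight 1/336
  (X=0, V=5, W=1, Y=2, Z=0, U=1) weight 1/336
  (X=0, V=5, W=1, Y=2, Z=1, U=1) weight 1/336
  (X=1, V=4, W=0, Y=1, Z=0, U=2) weight 1/672
  (X=2, V=3, W=0, Y=1, Z=0, U=2) weight 1/896
  … 14 more
Group by V:
  weight(V=3) = 1/128
  weight(V=4) = 1/56
  weight(V=5) = 1/56
Total weight = 1/128 + 1/56 + 1/56 = 39/896
P(V=3 | obs) = 1/128 / 39/896 = 7/39
P(V=4 | obs) = 1/56 / 39/896 = 16/39
P(V=5 | obs) = 1/56 / 39/896 = 16/39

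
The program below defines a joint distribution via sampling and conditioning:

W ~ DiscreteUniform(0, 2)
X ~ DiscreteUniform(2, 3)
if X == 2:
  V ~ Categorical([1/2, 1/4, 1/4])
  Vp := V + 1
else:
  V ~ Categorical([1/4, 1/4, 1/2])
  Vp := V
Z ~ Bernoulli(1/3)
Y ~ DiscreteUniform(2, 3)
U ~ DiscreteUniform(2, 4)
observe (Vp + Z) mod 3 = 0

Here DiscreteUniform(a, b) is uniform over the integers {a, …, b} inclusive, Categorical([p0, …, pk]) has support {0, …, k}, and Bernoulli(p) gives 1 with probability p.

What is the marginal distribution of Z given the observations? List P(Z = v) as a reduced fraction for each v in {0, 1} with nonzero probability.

P(Z=0) = 4/7, P(Z=1) = 3/7

Enumerate traces; 72 have nonzero weight after conditioning:
  (W=0, X=2, V=1, Z=1, Y=2, U=2) weight 1/432
  (W=0, X=2, V=1, Z=1, Y=2, U=3) weight 1/432
  (W=0, X=2, V=1, Z=1, Y=2, U=4) weight 1/432
  (W=0, X=2, V=1, Z=1, Y=3, U=2) weight 1/432
  (W=0, X=2, V=1, Z=1, Y=3, U=3) weight 1/432
  (W=0, X=2, V=1, Z=1, Y=3, U=4) weight 1/432
  (W=0, X=2, V=2, Z=0, Y=2, U=2) weight 1/216
  (W=0, X=2, V=2, Z=0, Y=2, U=3) weight 1/216
  … 64 more
Group by Z:
  weight(Z=0) = 1/6
  weight(Z=1) = 1/8
Total weight = 1/6 + 1/8 = 7/24
P(Z=0 | obs) = 1/6 / 7/24 = 4/7
P(Z=1 | obs) = 1/8 / 7/24 = 3/7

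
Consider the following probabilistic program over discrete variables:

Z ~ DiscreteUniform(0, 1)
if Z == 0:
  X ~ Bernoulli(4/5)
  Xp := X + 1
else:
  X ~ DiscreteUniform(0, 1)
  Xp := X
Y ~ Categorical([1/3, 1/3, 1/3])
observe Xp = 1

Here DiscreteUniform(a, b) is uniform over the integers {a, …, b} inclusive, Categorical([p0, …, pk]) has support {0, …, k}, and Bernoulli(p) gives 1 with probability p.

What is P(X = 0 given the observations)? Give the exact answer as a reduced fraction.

P(X = 0 | obs) = 2/7

Enumerate traces; 6 have nonzero weight after conditioning:
  (Z=0, X=0, Y=0) weight 1/30
  (Z=0, X=0, Y=1) weight 1/30
  (Z=0, X=0, Y=2) weight 1/30
  (Z=1, X=1, Y=0) weight 1/12
  (Z=1, X=1, Y=1) weight 1/12
  (Z=1, X=1, Y=2) weight 1/12
Group by X:
  weight(X=0) = 1/10
  weight(X=1) = 1/4
Total weight = 1/10 + 1/4 = 7/20
P(X=0 | obs) = 1/10 / 7/20 = 2/7
P(X=1 | obs) = 1/4 / 7/20 = 5/7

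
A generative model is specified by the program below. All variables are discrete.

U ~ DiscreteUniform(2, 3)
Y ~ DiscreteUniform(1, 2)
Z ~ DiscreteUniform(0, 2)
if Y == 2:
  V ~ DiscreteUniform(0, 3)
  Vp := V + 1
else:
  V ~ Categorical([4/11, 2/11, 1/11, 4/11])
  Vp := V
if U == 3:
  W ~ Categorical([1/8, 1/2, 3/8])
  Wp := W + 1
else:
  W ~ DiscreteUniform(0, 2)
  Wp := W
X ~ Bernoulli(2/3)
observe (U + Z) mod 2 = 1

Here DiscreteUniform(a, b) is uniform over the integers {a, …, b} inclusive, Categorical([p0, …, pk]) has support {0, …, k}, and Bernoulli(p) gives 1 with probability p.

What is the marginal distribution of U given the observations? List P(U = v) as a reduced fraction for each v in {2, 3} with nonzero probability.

P(U=2) = 1/3, P(U=3) = 2/3

Enumerate traces; 144 have nonzero weight after conditioning:
  (U=2, Y=1, Z=1, V=0, W=0, X=0) weight 1/297
  (U=2, Y=1, Z=1, V=0, W=0, X=1) weight 2/297
  (U=2, Y=1, Z=1, V=0, W=1, X=0) weight 1/297
  (U=2, Y=1, Z=1, V=0, W=1, X=1) weight 2/297
  (U=2, Y=1, Z=1, V=0, W=2, X=0) weight 1/297
  (U=2, Y=1, Z=1, V=0, W=2, X=1) weight 2/297
  (U=2, Y=1, Z=1, V=1, W=0, X=0) weight 1/594
  (U=2, Y=1, Z=1, V=1, W=0, X=1) weight 1/297
  (U=3, Y=1, Z=0, V=0, W=0, X=0) weight 1/792
  … 135 more
Group by U:
  weight(U=2) = 1/6
  weight(U=3) = 1/3
Total weight = 1/6 + 1/3 = 1/2
P(U=2 | obs) = 1/6 / 1/2 = 1/3
P(U=3 | obs) = 1/3 / 1/2 = 2/3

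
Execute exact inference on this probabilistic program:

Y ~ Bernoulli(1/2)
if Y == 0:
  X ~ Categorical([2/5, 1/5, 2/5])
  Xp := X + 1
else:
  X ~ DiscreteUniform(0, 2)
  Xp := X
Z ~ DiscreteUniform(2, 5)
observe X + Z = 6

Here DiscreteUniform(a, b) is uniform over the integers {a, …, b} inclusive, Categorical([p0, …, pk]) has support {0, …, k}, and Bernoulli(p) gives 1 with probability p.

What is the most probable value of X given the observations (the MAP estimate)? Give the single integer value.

argmax_v P(X = v | obs) = 2

Enumerate traces; 4 have nonzero weight after conditioning:
  (Y=0, X=1, Z=5) weight 1/40
  (Y=0, X=2, Z=4) weight 1/20
  (Y=1, X=1, Z=5) weight 1/24
  (Y=1, X=2, Z=4) weight 1/24
Group by X:
  weight(X=1) = 1/15
  weight(X=2) = 11/120
Total weight = 1/15 + 11/120 = 19/120
P(X=1 | obs) = 1/15 / 19/120 = 8/19
P(X=2 | obs) = 11/120 / 19/120 = 11/19
argmax = 2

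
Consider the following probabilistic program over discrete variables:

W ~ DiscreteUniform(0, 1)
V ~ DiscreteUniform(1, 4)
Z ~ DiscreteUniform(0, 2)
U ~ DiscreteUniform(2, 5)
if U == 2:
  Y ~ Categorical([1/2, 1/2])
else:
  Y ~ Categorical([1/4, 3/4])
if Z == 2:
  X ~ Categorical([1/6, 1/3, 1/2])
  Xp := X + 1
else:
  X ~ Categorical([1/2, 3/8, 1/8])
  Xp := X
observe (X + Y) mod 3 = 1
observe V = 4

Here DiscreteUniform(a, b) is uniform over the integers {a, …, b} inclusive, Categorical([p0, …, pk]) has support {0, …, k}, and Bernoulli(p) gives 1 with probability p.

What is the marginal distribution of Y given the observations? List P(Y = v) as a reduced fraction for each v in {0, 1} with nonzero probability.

P(Y=0) = 65/219, P(Y=1) = 154/219

Enumerate traces; 48 have nonzero weight after conditioning:
  (W=0, V=4, Z=0, U=2, Y=0, X=1) weight 1/512
  (W=0, V=4, Z=0, U=2, Y=1, X=0) weight 1/384
  (W=0, V=4, Z=0, U=3, Y=0, X=1) weight 1/1024
  (W=0, V=4, Z=0, U=3, Y=1, X=0) weight 1/256
  (W=0, V=4, Z=0, U=4, Y=0, X=1) weight 1/1024
  (W=0, V=4, Z=0, U=4, Y=1, X=0) weight 1/256
  (W=0, V=4, Z=0, U=5, Y=0, X=1) weight 1/1024
  (W=0, V=4, Z=0, U=5, Y=1, X=0) weight 1/256
  … 40 more
Group by Y:
  weight(Y=0) = 65/2304
  weight(Y=1) = 77/1152
Total weight = 65/2304 + 77/1152 = 73/768
P(Y=0 | obs) = 65/2304 / 73/768 = 65/219
P(Y=1 | obs) = 77/1152 / 73/768 = 154/219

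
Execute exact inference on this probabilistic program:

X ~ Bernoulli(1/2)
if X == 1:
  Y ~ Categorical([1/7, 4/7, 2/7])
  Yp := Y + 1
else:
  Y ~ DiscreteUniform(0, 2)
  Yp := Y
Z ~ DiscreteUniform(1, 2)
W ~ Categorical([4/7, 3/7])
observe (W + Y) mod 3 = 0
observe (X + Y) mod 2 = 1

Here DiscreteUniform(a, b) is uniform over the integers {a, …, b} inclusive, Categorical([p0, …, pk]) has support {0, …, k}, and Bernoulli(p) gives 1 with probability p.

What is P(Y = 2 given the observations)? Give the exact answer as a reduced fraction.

Enumerate traces; 4 have nonzero weight after conditioning:
  (X=1, Y=0, Z=1, W=0) weight 1/49
  (X=1, Y=0, Z=2, W=0) weight 1/49
  (X=1, Y=2, Z=1, W=1) weight 3/98
  (X=1, Y=2, Z=2, W=1) weight 3/98
Group by Y:
  weight(Y=0) = 2/49
  weight(Y=2) = 3/49
Total weight = 2/49 + 3/49 = 5/49
P(Y=0 | obs) = 2/49 / 5/49 = 2/5
P(Y=2 | obs) = 3/49 / 5/49 = 3/5

P(Y = 2 | obs) = 3/5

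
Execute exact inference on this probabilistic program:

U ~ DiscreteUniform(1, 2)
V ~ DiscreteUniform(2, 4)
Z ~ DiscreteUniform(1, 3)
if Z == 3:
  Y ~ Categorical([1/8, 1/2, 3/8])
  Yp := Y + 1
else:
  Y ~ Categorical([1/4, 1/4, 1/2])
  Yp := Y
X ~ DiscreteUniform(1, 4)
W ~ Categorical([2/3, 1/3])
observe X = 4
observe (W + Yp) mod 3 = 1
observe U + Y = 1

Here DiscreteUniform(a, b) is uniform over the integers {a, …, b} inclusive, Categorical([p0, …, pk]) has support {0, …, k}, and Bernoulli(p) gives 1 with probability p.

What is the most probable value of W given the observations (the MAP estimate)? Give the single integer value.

Enumerate traces; 9 have nonzero weight after conditioning:
  (U=1, V=2, Z=1, Y=0, X=4, W=1) weight 1/864
  (U=1, V=2, Z=2, Y=0, X=4, W=1) weight 1/864
  (U=1, V=2, Z=3, Y=0, X=4, W=0) weight 1/864
  (U=1, V=3, Z=1, Y=0, X=4, W=1) weight 1/864
  (U=1, V=3, Z=2, Y=0, X=4, W=1) weight 1/864
  (U=1, V=3, Z=3, Y=0, X=4, W=0) weight 1/864
  (U=1, V=4, Z=1, Y=0, X=4, W=1) weight 1/864
  (U=1, V=4, Z=2, Y=0, X=4, W=1) weight 1/864
  … 1 more
Group by W:
  weight(W=0) = 1/288
  weight(W=1) = 1/144
Total weight = 1/288 + 1/144 = 1/96
P(W=0 | obs) = 1/288 / 1/96 = 1/3
P(W=1 | obs) = 1/144 / 1/96 = 2/3
argmax = 1

argmax_v P(W = v | obs) = 1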